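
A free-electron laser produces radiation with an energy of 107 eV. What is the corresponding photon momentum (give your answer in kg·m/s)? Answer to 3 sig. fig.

First convert: E = 107 eV = 1.7143e-17 J.
Since p = E/c for a photon, p = 5.718e-26 kg·m/s.
So p ≈ 5.72e-26 kg·m/s.

5.72e-26 kg·m/s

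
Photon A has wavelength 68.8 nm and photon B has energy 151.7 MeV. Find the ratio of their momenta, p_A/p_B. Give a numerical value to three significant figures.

p_A = 9.631 × 10^-27 kg·m/s (from wavelength = 68.8 nm, via p = h/λ).
p_B = 8.107 × 10^-20 kg·m/s (from energy = 151.7 MeV, via p = E/c).
Ratio = 9.631 × 10^-27 / 8.107 × 10^-20 = 1.19 × 10^-7.

1.19 × 10^-7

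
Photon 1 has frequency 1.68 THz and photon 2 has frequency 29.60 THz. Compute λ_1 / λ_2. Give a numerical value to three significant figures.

λ_1 = 1.784e-4 m (from frequency = 1.68 THz, via λ = c/f).
λ_2 = 1.013e-5 m (from frequency = 29.60 THz, via λ = c/f).
Ratio = 1.784e-4 / 1.013e-5 = 17.6.

17.6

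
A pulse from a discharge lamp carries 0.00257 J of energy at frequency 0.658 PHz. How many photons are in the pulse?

5.89e15 photons

Per-photon energy: E = 4.360e-19 J (from frequency = 0.658 PHz).
N = E_total / E_photon = 0.00257 J / 4.360e-19 J = 5.89e15.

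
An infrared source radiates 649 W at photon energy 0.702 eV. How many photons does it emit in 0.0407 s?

2.35e20 photons

Total energy: E_total = P·t = 649 × 0.0407 = 26.41 J.
Per-photon energy: E = 1.125e-19 J.
N = E_total / E_photon = 2.35e20.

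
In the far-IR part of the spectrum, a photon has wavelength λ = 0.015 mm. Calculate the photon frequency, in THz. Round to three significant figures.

Convert to SI: λ = 0.015 mm = 1.5 × 10^-5 m.
Since f = c/λ for a photon, f = 1.999 × 10^13 Hz.
Converting to THz: f = 19.99 THz ≈ 20.0 THz.

20.0 THz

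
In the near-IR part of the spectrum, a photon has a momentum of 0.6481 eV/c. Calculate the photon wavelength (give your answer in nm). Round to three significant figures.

Take h = 6.62607015e-34 J·s, c = 2.99792458e8 m/s, 1 eV = 1.602176634e-19 J.
First convert: p = 0.6481 eV/c = 3.4636e-28 kg·m/s.
Apply λ = h/p: λ = 1.913e-6 m.
Converting to nm: λ = 1913 nm ≈ 1910 nm.

1910 nm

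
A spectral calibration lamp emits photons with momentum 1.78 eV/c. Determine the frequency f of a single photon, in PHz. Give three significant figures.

Use h = 6.62607015e-34 J·s, c = 2.99792458e8 m/s, 1 eV = 1.602176634e-19 J.
First convert: p = 1.78 eV/c = 9.5128e-28 kg·m/s.
Since f = pc/h for a photon, f = 4.304e14 Hz.
Converting to PHz: f = 0.4304 PHz ≈ 0.430 PHz.

0.430 PHz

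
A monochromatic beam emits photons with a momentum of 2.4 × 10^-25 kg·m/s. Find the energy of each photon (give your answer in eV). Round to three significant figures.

(c = 2.99792458 × 10^8 m/s, 1 eV = 1.602176634 × 10^-19 J.)
Since E = pc for a photon, E = 7.195 × 10^-17 J.
Converting to eV: E = 449.1 eV ≈ 449 eV.

449 eV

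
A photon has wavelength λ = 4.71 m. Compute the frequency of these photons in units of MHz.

63.7 MHz

(c = 2.99792458·10^8 m/s.)
The photon relation is f = c/λ, giving f = 6.365·10^7 Hz.
Converting to MHz: f = 63.65 MHz ≈ 63.7 MHz.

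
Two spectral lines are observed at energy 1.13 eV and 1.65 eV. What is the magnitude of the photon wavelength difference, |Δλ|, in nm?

Using λ = hc/E: λ₁ = 1.097 × 10^-6 m, λ₂ = 7.514 × 10^-7 m.
|Δλ| = |1.097 × 10^-6 − 7.514 × 10^-7| = 3.46 × 10^-7 m = 346 nm.

346 nm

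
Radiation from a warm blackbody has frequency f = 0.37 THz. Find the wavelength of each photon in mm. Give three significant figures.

Take c = 2.99792458e8 m/s.
First convert: f = 0.37 THz = 3.7e11 Hz.
The photon relation is λ = c/f, giving λ = 8.102e-4 m.
Converting to mm: λ = 0.8102 mm ≈ 0.810 mm.

0.810 mm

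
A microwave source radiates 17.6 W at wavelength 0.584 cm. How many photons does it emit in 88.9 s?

Total energy: E_total = P·t = 17.6 × 88.9 = 1565 J.
Per-photon energy: E = 3.401 × 10^-23 J.
N = E_total / E_photon = 4.60 × 10^25.

4.60 × 10^25 photons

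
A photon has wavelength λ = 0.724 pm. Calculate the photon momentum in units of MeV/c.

1.71 MeV/c

Convert to SI: λ = 0.724 pm = 7.24 × 10^-13 m.
Since p = h/λ for a photon, p = 9.152 × 10^-22 kg·m/s.
Converting to MeV/c: p = 1.712 MeV/c ≈ 1.71 MeV/c.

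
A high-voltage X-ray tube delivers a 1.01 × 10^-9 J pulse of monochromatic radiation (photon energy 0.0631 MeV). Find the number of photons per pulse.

Per-photon energy: E = 1.011 × 10^-14 J (from energy = 0.0631 MeV).
N = E_total / E_photon = 1.01 × 10^-9 J / 1.011 × 10^-14 J = 99900.

9.99 × 10^4 photons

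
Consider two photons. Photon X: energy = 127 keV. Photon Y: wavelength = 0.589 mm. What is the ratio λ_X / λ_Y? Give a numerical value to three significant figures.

λ_X = 9.763e-12 m (from energy = 127 keV, via λ = hc/E).
λ_Y = 5.890e-4 m (from wavelength = 0.589 mm, via λ given directly).
Ratio = 9.763e-12 / 5.890e-4 = 1.66e-8.

1.66e-8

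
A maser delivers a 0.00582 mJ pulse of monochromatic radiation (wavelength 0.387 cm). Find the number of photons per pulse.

1.13 × 10^17 photons

Per-photon energy: E = 5.133 × 10^-23 J (from wavelength = 0.387 cm).
N = E_total / E_photon = 5.82 × 10^-6 J / 5.133 × 10^-23 J = 1.13 × 10^17.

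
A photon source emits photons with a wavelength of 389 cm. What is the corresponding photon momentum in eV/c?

In SI units: λ = 389 cm = 3.89 m.
Apply p = h/λ: p = 1.703e-34 kg·m/s.
Converting to eV/c: p = 3.187e-7 eV/c ≈ 3.19e-7 eV/c.

3.19e-7 eV/c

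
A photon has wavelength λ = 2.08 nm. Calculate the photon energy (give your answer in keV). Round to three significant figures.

0.596 keV

Use h = 6.62607015e-34 J·s, c = 2.99792458e8 m/s, 1 eV = 1.602176634e-19 J.
First convert: λ = 2.08 nm = 2.08e-9 m.
Apply E = hc/λ: E = 9.550e-17 J.
Converting to keV: E = 0.5961 keV ≈ 0.596 keV.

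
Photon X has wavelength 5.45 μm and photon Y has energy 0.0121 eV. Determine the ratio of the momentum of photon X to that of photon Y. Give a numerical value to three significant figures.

p_X = 1.216 × 10^-28 kg·m/s (from wavelength = 5.45 μm, via p = h/λ).
p_Y = 6.467 × 10^-30 kg·m/s (from energy = 0.0121 eV, via p = E/c).
Ratio = 1.216 × 10^-28 / 6.467 × 10^-30 = 18.8.

18.8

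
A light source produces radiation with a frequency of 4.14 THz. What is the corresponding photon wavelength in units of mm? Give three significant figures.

Use c = 2.99792458e8 m/s.
Convert to SI: f = 4.14 THz = 4.14e12 Hz.
Since λ = c/f for a photon, λ = 7.241e-5 m.
Converting to mm: λ = 0.07241 mm ≈ 0.0724 mm.

0.0724 mm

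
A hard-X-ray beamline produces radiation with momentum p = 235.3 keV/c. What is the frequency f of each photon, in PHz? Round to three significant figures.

5.69·10^4 PHz

Take h = 6.62607015·10^-34 J·s, c = 2.99792458·10^8 m/s, 1 eV = 1.602176634·10^-19 J.
Convert to SI: p = 235.3 keV/c = 1.2575·10^-22 kg·m/s.
Apply f = pc/h: f = 5.690·10^19 Hz.
Converting to PHz: f = 56900 PHz ≈ 5.69·10^4 PHz.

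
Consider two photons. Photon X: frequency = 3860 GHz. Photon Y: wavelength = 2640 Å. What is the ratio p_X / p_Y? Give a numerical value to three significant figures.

p_X = 8.531 × 10^-30 kg·m/s (from frequency = 3860 GHz, via p = hf/c).
p_Y = 2.510 × 10^-27 kg·m/s (from wavelength = 2640 Å, via p = h/λ).
Ratio = 8.531 × 10^-30 / 2.510 × 10^-27 = 3.40 × 10^-3.

3.40 × 10^-3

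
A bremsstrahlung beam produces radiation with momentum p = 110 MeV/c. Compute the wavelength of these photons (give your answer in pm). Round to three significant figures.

0.0113 pm

In SI units: p = 110 MeV/c = 5.8787e-20 kg·m/s.
The photon relation is λ = h/p, giving λ = 1.127e-14 m.
Converting to pm: λ = 0.01127 pm ≈ 0.0113 pm.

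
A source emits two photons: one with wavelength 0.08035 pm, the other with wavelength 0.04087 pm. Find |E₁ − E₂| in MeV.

14.9 MeV

Using E = hc/λ: E₁ = 2.4722·10^-12 J, E₂ = 4.8604·10^-12 J.
|ΔE| = |2.4722·10^-12 − 4.8604·10^-12| = 2.39·10^-12 J = 14.9 MeV.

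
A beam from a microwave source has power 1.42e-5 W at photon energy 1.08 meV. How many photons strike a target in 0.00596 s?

Total energy: E_total = P·t = 1.42e-5 × 0.00596 = 8.463e-8 J.
Per-photon energy: E = 1.730e-22 J.
N = E_total / E_photon = 4.89e14.

4.89e14 photons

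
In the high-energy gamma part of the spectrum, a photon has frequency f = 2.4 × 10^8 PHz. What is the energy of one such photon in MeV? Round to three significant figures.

993 MeV

Take h = 6.62607015 × 10^-34 J·s, 1 eV = 1.602176634 × 10^-19 J.
In SI units: f = 2.4 × 10^8 PHz = 2.4 × 10^23 Hz.
Apply E = hf: E = 1.590 × 10^-10 J.
Converting to MeV: E = 992.6 MeV ≈ 993 MeV.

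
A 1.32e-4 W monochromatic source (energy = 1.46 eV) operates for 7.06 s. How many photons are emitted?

Total energy: E_total = P·t = 1.32e-4 × 7.06 = 9.319e-4 J.
Per-photon energy: E = 2.339e-19 J.
N = E_total / E_photon = 3.98e15.

3.98e15 photons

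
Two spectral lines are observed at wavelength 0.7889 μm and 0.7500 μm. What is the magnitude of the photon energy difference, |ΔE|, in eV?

Using E = hc/λ: E₁ = 2.5180 × 10^-19 J, E₂ = 2.6486 × 10^-19 J.
|ΔE| = |2.5180 × 10^-19 − 2.6486 × 10^-19| = 1.31 × 10^-20 J = 0.0815 eV.

0.0815 eV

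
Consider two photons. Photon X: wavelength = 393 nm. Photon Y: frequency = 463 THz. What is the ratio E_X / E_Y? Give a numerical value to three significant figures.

E_X = 5.055e-19 J (from wavelength = 393 nm, via E = hc/λ).
E_Y = 3.068e-19 J (from frequency = 463 THz, via E = hf).
Ratio = 5.055e-19 / 3.068e-19 = 1.65.

1.65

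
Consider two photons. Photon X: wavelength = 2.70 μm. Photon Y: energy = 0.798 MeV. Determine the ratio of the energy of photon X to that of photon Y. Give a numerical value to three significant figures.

E_X = 7.357·10^-20 J (from wavelength = 2.70 μm, via E = hc/λ).
E_Y = 1.279·10^-13 J (from energy = 0.798 MeV, via E given directly).
Ratio = 7.357·10^-20 / 1.279·10^-13 = 5.75·10^-7.

5.75·10^-7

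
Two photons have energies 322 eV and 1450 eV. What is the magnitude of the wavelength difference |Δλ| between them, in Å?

30.0 Å

Using λ = hc/E: λ₁ = 3.850·10^-9 m, λ₂ = 8.551·10^-10 m.
|Δλ| = |3.850·10^-9 − 8.551·10^-10| = 3.00·10^-9 m = 30.0 Å.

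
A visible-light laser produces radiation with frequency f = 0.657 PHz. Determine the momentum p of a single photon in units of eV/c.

(h = 6.62607015e-34 J·s, c = 2.99792458e8 m/s, 1 eV = 1.602176634e-19 J.)
In SI units: f = 0.657 PHz = 6.57e14 Hz.
For a photon p = hf/c, so p = 1.452e-27 kg·m/s.
Converting to eV/c: p = 2.717 eV/c ≈ 2.72 eV/c.

2.72 eV/c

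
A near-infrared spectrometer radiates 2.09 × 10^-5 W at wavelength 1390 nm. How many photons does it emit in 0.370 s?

Total energy: E_total = P·t = 2.09 × 10^-5 × 0.370 = 7.733 × 10^-6 J.
Per-photon energy: E = 1.429 × 10^-19 J.
N = E_total / E_photon = 5.41 × 10^13.

5.41 × 10^13 photons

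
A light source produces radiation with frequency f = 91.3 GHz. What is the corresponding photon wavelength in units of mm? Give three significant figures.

First convert: f = 91.3 GHz = 9.13 × 10^10 Hz.
The photon relation is λ = c/f, giving λ = 0.003284 m.
Converting to mm: λ = 3.284 mm ≈ 3.28 mm.

3.28 mm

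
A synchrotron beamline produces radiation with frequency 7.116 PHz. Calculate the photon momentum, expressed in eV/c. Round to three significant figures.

Take h = 6.62607015 × 10^-34 J·s, c = 2.99792458 × 10^8 m/s, 1 eV = 1.602176634 × 10^-19 J.
In SI units: f = 7.116 PHz = 7.116 × 10^15 Hz.
The photon relation is p = hf/c, giving p = 1.573 × 10^-26 kg·m/s.
Converting to eV/c: p = 29.43 eV/c ≈ 29.4 eV/c.

29.4 eV/c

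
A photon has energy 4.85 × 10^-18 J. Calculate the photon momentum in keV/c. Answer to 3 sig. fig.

The photon relation is p = E/c, giving p = 1.618 × 10^-26 kg·m/s.
Converting to keV/c: p = 0.03027 keV/c ≈ 0.0303 keV/c.

0.0303 keV/c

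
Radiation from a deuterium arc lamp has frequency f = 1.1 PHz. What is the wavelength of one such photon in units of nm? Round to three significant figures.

273 nm

Take c = 2.99792458e8 m/s.
First convert: f = 1.1 PHz = 1.1e15 Hz.
The photon relation is λ = c/f, giving λ = 2.725e-7 m.
Converting to nm: λ = 272.5 nm ≈ 273 nm.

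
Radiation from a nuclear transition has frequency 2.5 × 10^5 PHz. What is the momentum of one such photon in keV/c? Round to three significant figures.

In SI units: f = 2.5 × 10^5 PHz = 2.5 × 10^20 Hz.
Since p = hf/c for a photon, p = 5.526 × 10^-22 kg·m/s.
Converting to keV/c: p = 1034 keV/c ≈ 1030 keV/c.

1030 keV/c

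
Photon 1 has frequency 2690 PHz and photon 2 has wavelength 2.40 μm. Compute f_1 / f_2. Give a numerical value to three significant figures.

2.15 × 10^4

f_1 = 2.690 × 10^18 Hz (from frequency = 2690 PHz, via f given directly).
f_2 = 1.249 × 10^14 Hz (from wavelength = 2.40 μm, via f = c/λ).
Ratio = 2.690 × 10^18 / 1.249 × 10^14 = 2.15 × 10^4.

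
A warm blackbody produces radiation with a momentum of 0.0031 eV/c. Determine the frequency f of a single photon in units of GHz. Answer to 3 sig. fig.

750 GHz

Convert to SI: p = 0.0031 eV/c = 1.6567e-30 kg·m/s.
Since f = pc/h for a photon, f = 7.496e11 Hz.
Converting to GHz: f = 749.6 GHz ≈ 750 GHz.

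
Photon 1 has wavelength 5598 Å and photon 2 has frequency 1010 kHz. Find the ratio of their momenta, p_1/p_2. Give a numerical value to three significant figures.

p_1 = 1.184e-27 kg·m/s (from wavelength = 5598 Å, via p = h/λ).
p_2 = 2.232e-36 kg·m/s (from frequency = 1010 kHz, via p = hf/c).
Ratio = 1.184e-27 / 2.232e-36 = 5.30e8.

5.30e8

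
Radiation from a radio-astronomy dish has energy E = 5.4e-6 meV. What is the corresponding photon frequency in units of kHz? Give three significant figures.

(h = 6.62607015e-34 J·s, 1 eV = 1.602176634e-19 J.)
In SI units: E = 5.4e-6 meV = 8.6518e-28 J.
For a photon f = E/h, so f = 1.306e6 Hz.
Converting to kHz: f = 1306 kHz ≈ 1310 kHz.

1310 kHz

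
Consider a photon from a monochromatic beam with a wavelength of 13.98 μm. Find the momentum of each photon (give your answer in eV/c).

0.0887 eV/c

First convert: λ = 13.98 μm = 1.398e-5 m.
Since p = h/λ for a photon, p = 4.740e-29 kg·m/s.
Converting to eV/c: p = 0.08869 eV/c ≈ 0.0887 eV/c.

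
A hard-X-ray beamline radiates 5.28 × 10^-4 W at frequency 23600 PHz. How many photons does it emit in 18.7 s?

Total energy: E_total = P·t = 5.28 × 10^-4 × 18.7 = 0.009874 J.
Per-photon energy: E = 1.564 × 10^-14 J.
N = E_total / E_photon = 6.31 × 10^11.

6.31 × 10^11 photons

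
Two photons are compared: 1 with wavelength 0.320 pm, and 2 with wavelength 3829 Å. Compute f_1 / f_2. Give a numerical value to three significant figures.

f_1 = 9.369·10^20 Hz (from wavelength = 0.320 pm, via f = c/λ).
f_2 = 7.830·10^14 Hz (from wavelength = 3829 Å, via f = c/λ).
Ratio = 9.369·10^20 / 7.830·10^14 = 1.20·10^6.

1.20·10^6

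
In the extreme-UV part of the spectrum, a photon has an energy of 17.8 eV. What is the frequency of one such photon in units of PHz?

4.30 PHz

In SI units: E = 17.8 eV = 2.8519e-18 J.
The photon relation is f = E/h, giving f = 4.304e15 Hz.
Converting to PHz: f = 4.304 PHz ≈ 4.30 PHz.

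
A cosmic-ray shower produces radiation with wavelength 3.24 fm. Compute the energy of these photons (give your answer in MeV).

383 MeV

(h = 6.62607015·10^-34 J·s, c = 2.99792458·10^8 m/s, 1 eV = 1.602176634·10^-19 J.)
In SI units: λ = 3.24 fm = 3.24·10^-15 m.
For a photon E = hc/λ, so E = 6.131·10^-11 J.
Converting to MeV: E = 382.7 MeV ≈ 383 MeV.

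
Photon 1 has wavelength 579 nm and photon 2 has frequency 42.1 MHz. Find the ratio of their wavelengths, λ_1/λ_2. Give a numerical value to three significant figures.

8.13 × 10^-8

λ_1 = 5.790 × 10^-7 m (from wavelength = 579 nm, via λ given directly).
λ_2 = 7.121 m (from frequency = 42.1 MHz, via λ = c/f).
Ratio = 5.790 × 10^-7 / 7.121 = 8.13 × 10^-8.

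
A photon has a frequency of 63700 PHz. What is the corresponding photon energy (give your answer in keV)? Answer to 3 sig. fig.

First convert: f = 63700 PHz = 6.37·10^19 Hz.
For a photon E = hf, so E = 4.221·10^-14 J.
Converting to keV: E = 263.4 keV ≈ 263 keV.

263 keV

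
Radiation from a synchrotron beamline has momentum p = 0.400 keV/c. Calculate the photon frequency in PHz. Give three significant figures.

Take h = 6.62607015 × 10^-34 J·s, c = 2.99792458 × 10^8 m/s, 1 eV = 1.602176634 × 10^-19 J.
In SI units: p = 0.400 keV/c = 2.1377 × 10^-25 kg·m/s.
Apply f = pc/h: f = 9.672 × 10^16 Hz.
Converting to PHz: f = 96.72 PHz ≈ 96.7 PHz.

96.7 PHz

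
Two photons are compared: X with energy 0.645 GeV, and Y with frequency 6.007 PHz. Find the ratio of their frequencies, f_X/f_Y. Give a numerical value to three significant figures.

f_X = 1.560e23 Hz (from energy = 0.645 GeV, via f = E/h).
f_Y = 6.007e15 Hz (from frequency = 6.007 PHz, via f given directly).
Ratio = 1.560e23 / 6.007e15 = 2.60e7.

2.60e7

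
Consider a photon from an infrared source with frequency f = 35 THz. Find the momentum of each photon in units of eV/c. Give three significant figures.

0.145 eV/c

Convert to SI: f = 35 THz = 3.5 × 10^13 Hz.
Since p = hf/c for a photon, p = 7.736 × 10^-29 kg·m/s.
Converting to eV/c: p = 0.1447 eV/c ≈ 0.145 eV/c.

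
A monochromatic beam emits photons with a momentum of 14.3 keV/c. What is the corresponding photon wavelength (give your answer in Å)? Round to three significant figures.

Take h = 6.62607015 × 10^-34 J·s, c = 2.99792458 × 10^8 m/s, 1 eV = 1.602176634 × 10^-19 J.
Convert to SI: p = 14.3 keV/c = 7.6423 × 10^-24 kg·m/s.
The photon relation is λ = h/p, giving λ = 8.670 × 10^-11 m.
Converting to Å: λ = 0.8670 Å ≈ 0.867 Å.

0.867 Å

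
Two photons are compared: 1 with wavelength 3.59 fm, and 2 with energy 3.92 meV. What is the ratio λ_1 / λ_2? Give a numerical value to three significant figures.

1.14·10^-11

λ_1 = 3.590·10^-15 m (from wavelength = 3.59 fm, via λ given directly).
λ_2 = 3.163·10^-4 m (from energy = 3.92 meV, via λ = hc/E).
Ratio = 3.590·10^-15 / 3.163·10^-4 = 1.14·10^-11.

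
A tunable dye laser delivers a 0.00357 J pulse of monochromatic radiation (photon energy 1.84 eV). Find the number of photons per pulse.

1.21e16 photons

Per-photon energy: E = 2.948e-19 J (from energy = 1.84 eV).
N = E_total / E_photon = 0.00357 J / 2.948e-19 J = 1.21e16.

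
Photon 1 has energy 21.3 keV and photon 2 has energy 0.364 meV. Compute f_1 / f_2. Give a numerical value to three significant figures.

5.85e7

f_1 = 5.150e18 Hz (from energy = 21.3 keV, via f = E/h).
f_2 = 8.801e10 Hz (from energy = 0.364 meV, via f = E/h).
Ratio = 5.150e18 / 8.801e10 = 5.85e7.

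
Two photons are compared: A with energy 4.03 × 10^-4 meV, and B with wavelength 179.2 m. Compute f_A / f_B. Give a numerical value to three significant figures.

f_A = 9.744 × 10^7 Hz (from energy = 4.03 × 10^-4 meV, via f = E/h).
f_B = 1.673 × 10^6 Hz (from wavelength = 179.2 m, via f = c/λ).
Ratio = 9.744 × 10^7 / 1.673 × 10^6 = 58.2.

58.2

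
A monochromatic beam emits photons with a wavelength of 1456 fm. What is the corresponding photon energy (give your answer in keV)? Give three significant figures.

852 keV

Convert to SI: λ = 1456 fm = 1.456·10^-12 m.
Since E = hc/λ for a photon, E = 1.364·10^-13 J.
Converting to keV: E = 851.5 keV ≈ 852 keV.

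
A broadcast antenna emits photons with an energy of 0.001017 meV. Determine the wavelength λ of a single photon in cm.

(h = 6.62607015e-34 J·s, c = 2.99792458e8 m/s, 1 eV = 1.602176634e-19 J.)
First convert: E = 0.001017 meV = 1.6294e-25 J.
Apply λ = hc/E: λ = 1.219 m.
Converting to cm: λ = 121.9 cm ≈ 122 cm.

122 cm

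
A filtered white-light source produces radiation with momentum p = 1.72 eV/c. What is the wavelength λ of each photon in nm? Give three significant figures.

Convert to SI: p = 1.72 eV/c = 9.1922·10^-28 kg·m/s.
The photon relation is λ = h/p, giving λ = 7.208·10^-7 m.
Converting to nm: λ = 720.8 nm ≈ 721 nm.

721 nm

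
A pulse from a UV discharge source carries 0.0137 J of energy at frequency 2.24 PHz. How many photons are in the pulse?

Per-photon energy: E = 1.484e-18 J (from frequency = 2.24 PHz).
N = E_total / E_photon = 0.0137 J / 1.484e-18 J = 9.23e15.

9.23e15 photons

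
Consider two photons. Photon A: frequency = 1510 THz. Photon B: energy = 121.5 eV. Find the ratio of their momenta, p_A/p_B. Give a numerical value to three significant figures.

p_A = 3.337 × 10^-27 kg·m/s (from frequency = 1510 THz, via p = hf/c).
p_B = 6.493 × 10^-26 kg·m/s (from energy = 121.5 eV, via p = E/c).
Ratio = 3.337 × 10^-27 / 6.493 × 10^-26 = 0.0514.

0.0514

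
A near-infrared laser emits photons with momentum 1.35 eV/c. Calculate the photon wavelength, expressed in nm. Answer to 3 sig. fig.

(h = 6.62607015 × 10^-34 J·s, c = 2.99792458 × 10^8 m/s, 1 eV = 1.602176634 × 10^-19 J.)
In SI units: p = 1.35 eV/c = 7.2148 × 10^-28 kg·m/s.
For a photon λ = h/p, so λ = 9.184 × 10^-7 m.
Converting to nm: λ = 918.4 nm ≈ 918 nm.

918 nm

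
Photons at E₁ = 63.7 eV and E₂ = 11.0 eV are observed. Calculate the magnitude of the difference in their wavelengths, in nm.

Using λ = hc/E: λ₁ = 1.946·10^-8 m, λ₂ = 1.127·10^-7 m.
|Δλ| = |1.946·10^-8 − 1.127·10^-7| = 9.32·10^-8 m = 93.2 nm.

93.2 nm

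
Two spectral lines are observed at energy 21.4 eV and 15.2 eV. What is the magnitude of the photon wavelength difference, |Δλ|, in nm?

Using λ = hc/E: λ₁ = 5.794 × 10^-8 m, λ₂ = 8.157 × 10^-8 m.
|Δλ| = |5.794 × 10^-8 − 8.157 × 10^-8| = 2.36 × 10^-8 m = 23.6 nm.

23.6 nm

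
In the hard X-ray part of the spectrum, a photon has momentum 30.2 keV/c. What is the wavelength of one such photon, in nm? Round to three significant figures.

In SI units: p = 30.2 keV/c = 1.6140e-23 kg·m/s.
The photon relation is λ = h/p, giving λ = 4.105e-11 m.
Converting to nm: λ = 0.04105 nm ≈ 0.0411 nm.

0.0411 nm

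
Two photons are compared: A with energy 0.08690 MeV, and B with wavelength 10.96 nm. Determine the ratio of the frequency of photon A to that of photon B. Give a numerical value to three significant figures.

768

f_A = 2.101 × 10^19 Hz (from energy = 0.08690 MeV, via f = E/h).
f_B = 2.735 × 10^16 Hz (from wavelength = 10.96 nm, via f = c/λ).
Ratio = 2.101 × 10^19 / 2.735 × 10^16 = 768.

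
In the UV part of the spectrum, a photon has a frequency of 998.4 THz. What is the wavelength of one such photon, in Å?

Take c = 2.99792458e8 m/s.
First convert: f = 998.4 THz = 9.984e14 Hz.
Apply λ = c/f: λ = 3.003e-7 m.
Converting to Å: λ = 3003 Å ≈ 3000 Å.

3000 Å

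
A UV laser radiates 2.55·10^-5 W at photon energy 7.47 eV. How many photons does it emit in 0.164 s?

3.49·10^12 photons

Total energy: E_total = P·t = 2.55·10^-5 × 0.164 = 4.182·10^-6 J.
Per-photon energy: E = 1.197·10^-18 J.
N = E_total / E_photon = 3.49·10^12.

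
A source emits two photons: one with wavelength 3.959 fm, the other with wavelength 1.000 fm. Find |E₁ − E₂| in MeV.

Using E = hc/λ: E₁ = 5.0175e-11 J, E₂ = 1.9864e-10 J.
|ΔE| = |5.0175e-11 − 1.9864e-10| = 1.48e-10 J = 927 MeV.

927 MeV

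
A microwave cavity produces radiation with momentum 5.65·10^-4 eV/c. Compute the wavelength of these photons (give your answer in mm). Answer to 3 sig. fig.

Use h = 6.62607015·10^-34 J·s, c = 2.99792458·10^8 m/s, 1 eV = 1.602176634·10^-19 J.
First convert: p = 5.65·10^-4 eV/c = 3.0195·10^-31 kg·m/s.
Since λ = h/p for a photon, λ = 0.002194 m.
Converting to mm: λ = 2.194 mm ≈ 2.19 mm.

2.19 mm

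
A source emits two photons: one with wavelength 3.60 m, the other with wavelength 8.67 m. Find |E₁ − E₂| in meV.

Using E = hc/λ: E₁ = 5.518 × 10^-26 J, E₂ = 2.291 × 10^-26 J.
|ΔE| = |5.518 × 10^-26 − 2.291 × 10^-26| = 3.23 × 10^-26 J = 2.01 × 10^-4 meV.

2.01 × 10^-4 meV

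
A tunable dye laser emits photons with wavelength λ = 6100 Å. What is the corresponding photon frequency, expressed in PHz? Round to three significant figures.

Use c = 2.99792458 × 10^8 m/s.
First convert: λ = 6100 Å = 6.1 × 10^-7 m.
The photon relation is f = c/λ, giving f = 4.915 × 10^14 Hz.
Converting to PHz: f = 0.4915 PHz ≈ 0.491 PHz.

0.491 PHz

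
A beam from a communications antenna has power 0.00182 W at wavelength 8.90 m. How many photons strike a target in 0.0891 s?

7.27 × 10^21 photons

Total energy: E_total = P·t = 0.00182 × 0.0891 = 1.622 × 10^-4 J.
Per-photon energy: E = 2.232 × 10^-26 J.
N = E_total / E_photon = 7.27 × 10^21.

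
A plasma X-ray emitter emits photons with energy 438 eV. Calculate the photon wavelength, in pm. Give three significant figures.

2830 pm

(h = 6.62607015 × 10^-34 J·s, c = 2.99792458 × 10^8 m/s, 1 eV = 1.602176634 × 10^-19 J.)
In SI units: E = 438 eV = 7.0175 × 10^-17 J.
Since λ = hc/E for a photon, λ = 2.831 × 10^-9 m.
Converting to pm: λ = 2831 pm ≈ 2830 pm.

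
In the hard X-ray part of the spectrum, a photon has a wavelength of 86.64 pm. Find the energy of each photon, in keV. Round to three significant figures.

14.3 keV

Take h = 6.62607015·10^-34 J·s, c = 2.99792458·10^8 m/s, 1 eV = 1.602176634·10^-19 J.
First convert: λ = 86.64 pm = 8.664·10^-11 m.
The photon relation is E = hc/λ, giving E = 2.293·10^-15 J.
Converting to keV: E = 14.31 keV ≈ 14.3 keV.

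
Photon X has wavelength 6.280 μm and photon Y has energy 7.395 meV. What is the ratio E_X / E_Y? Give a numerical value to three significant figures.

26.7

E_X = 3.163 × 10^-20 J (from wavelength = 6.280 μm, via E = hc/λ).
E_Y = 1.185 × 10^-21 J (from energy = 7.395 meV, via E given directly).
Ratio = 3.163 × 10^-20 / 1.185 × 10^-21 = 26.7.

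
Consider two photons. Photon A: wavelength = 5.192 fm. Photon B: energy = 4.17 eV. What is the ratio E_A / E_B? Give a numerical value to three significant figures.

E_A = 3.826e-11 J (from wavelength = 5.192 fm, via E = hc/λ).
E_B = 6.681e-19 J (from energy = 4.17 eV, via E given directly).
Ratio = 3.826e-11 / 6.681e-19 = 5.73e7.

5.73e7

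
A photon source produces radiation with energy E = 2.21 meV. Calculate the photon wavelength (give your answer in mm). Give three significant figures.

In SI units: E = 2.21 meV = 3.5408 × 10^-22 J.
For a photon λ = hc/E, so λ = 5.610 × 10^-4 m.
Converting to mm: λ = 0.5610 mm ≈ 0.561 mm.

0.561 mm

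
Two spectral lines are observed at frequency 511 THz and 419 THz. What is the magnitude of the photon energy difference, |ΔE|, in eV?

0.380 eV

Using E = hf: E₁ = 3.386 × 10^-19 J, E₂ = 2.776 × 10^-19 J.
|ΔE| = |3.386 × 10^-19 − 2.776 × 10^-19| = 6.10 × 10^-20 J = 0.380 eV.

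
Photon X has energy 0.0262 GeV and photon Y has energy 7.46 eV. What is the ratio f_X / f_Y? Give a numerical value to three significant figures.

3.51·10^6

f_X = 6.335·10^21 Hz (from energy = 0.0262 GeV, via f = E/h).
f_Y = 1.804·10^15 Hz (from energy = 7.46 eV, via f = E/h).
Ratio = 6.335·10^21 / 1.804·10^15 = 3.51·10^6.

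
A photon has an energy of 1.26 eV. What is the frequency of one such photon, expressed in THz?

(h = 6.62607015e-34 J·s, 1 eV = 1.602176634e-19 J.)
In SI units: E = 1.26 eV = 2.0187e-19 J.
The photon relation is f = E/h, giving f = 3.047e14 Hz.
Converting to THz: f = 304.7 THz ≈ 305 THz.

305 THz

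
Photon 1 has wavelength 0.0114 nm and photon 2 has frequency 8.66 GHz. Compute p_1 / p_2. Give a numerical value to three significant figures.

p_1 = 5.812 × 10^-23 kg·m/s (from wavelength = 0.0114 nm, via p = h/λ).
p_2 = 1.914 × 10^-32 kg·m/s (from frequency = 8.66 GHz, via p = hf/c).
Ratio = 5.812 × 10^-23 / 1.914 × 10^-32 = 3.04 × 10^9.

3.04 × 10^9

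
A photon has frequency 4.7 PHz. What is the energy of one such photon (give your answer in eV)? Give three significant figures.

19.4 eV

Use h = 6.62607015 × 10^-34 J·s, 1 eV = 1.602176634 × 10^-19 J.
First convert: f = 4.7 PHz = 4.7 × 10^15 Hz.
Since E = hf for a photon, E = 3.114 × 10^-18 J.
Converting to eV: E = 19.44 eV ≈ 19.4 eV.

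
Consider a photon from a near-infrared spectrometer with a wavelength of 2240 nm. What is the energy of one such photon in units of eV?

In SI units: λ = 2240 nm = 2.24 × 10^-6 m.
Apply E = hc/λ: E = 8.868 × 10^-20 J.
Converting to eV: E = 0.5535 eV ≈ 0.554 eV.

0.554 eV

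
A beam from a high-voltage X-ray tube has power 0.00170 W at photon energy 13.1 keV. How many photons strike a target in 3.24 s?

Total energy: E_total = P·t = 0.00170 × 3.24 = 0.005508 J.
Per-photon energy: E = 2.099e-15 J.
N = E_total / E_photon = 2.62e12.

2.62e12 photons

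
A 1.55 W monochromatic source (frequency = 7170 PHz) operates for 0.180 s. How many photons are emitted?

Total energy: E_total = P·t = 1.55 × 0.180 = 0.2790 J.
Per-photon energy: E = 4.751e-15 J.
N = E_total / E_photon = 5.87e13.

5.87e13 photons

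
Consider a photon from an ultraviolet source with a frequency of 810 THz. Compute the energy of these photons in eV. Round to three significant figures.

(h = 6.62607015·10^-34 J·s, 1 eV = 1.602176634·10^-19 J.)
Convert to SI: f = 810 THz = 8.1·10^14 Hz.
Apply E = hf: E = 5.367·10^-19 J.
Converting to eV: E = 3.350 eV ≈ 3.35 eV.

3.35 eV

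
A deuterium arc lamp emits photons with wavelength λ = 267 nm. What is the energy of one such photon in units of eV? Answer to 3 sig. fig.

4.64 eV

Convert to SI: λ = 267 nm = 2.67 × 10^-7 m.
The photon relation is E = hc/λ, giving E = 7.440 × 10^-19 J.
Converting to eV: E = 4.644 eV ≈ 4.64 eV.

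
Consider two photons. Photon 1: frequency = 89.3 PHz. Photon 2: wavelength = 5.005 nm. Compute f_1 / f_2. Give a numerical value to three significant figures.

1.49

f_1 = 8.930·10^16 Hz (from frequency = 89.3 PHz, via f given directly).
f_2 = 5.990·10^16 Hz (from wavelength = 5.005 nm, via f = c/λ).
Ratio = 8.930·10^16 / 5.990·10^16 = 1.49.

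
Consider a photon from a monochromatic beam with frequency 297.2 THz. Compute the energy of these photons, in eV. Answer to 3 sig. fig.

Take h = 6.62607015 × 10^-34 J·s, 1 eV = 1.602176634 × 10^-19 J.
Convert to SI: f = 297.2 THz = 2.972 × 10^14 Hz.
Since E = hf for a photon, E = 1.969 × 10^-19 J.
Converting to eV: E = 1.229 eV ≈ 1.23 eV.

1.23 eV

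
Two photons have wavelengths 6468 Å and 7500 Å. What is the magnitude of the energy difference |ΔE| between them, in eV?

Using E = hc/λ: E₁ = 3.0712 × 10^-19 J, E₂ = 2.6486 × 10^-19 J.
|ΔE| = |3.0712 × 10^-19 − 2.6486 × 10^-19| = 4.23 × 10^-20 J = 0.264 eV.

0.264 eV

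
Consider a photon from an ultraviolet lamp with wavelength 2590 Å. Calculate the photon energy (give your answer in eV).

4.79 eV

In SI units: λ = 2590 Å = 2.59e-7 m.
For a photon E = hc/λ, so E = 7.670e-19 J.
Converting to eV: E = 4.787 eV ≈ 4.79 eV.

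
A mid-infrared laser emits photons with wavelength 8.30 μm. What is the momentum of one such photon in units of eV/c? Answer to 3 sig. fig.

0.149 eV/c

Use h = 6.62607015e-34 J·s, c = 2.99792458e8 m/s, 1 eV = 1.602176634e-19 J.
In SI units: λ = 8.30 μm = 8.30e-6 m.
The photon relation is p = h/λ, giving p = 7.983e-29 kg·m/s.
Converting to eV/c: p = 0.1494 eV/c ≈ 0.149 eV/c.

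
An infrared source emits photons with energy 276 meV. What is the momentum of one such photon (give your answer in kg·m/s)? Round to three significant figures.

Take c = 2.99792458·10^8 m/s, 1 eV = 1.602176634·10^-19 J.
Convert to SI: E = 276 meV = 4.4220·10^-20 J.
The photon relation is p = E/c, giving p = 1.475·10^-28 kg·m/s.
So p ≈ 1.48·10^-28 kg·m/s.

1.48·10^-28 kg·m/s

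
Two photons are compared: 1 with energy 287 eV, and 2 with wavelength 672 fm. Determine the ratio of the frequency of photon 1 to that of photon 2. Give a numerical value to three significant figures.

f_1 = 6.940·10^16 Hz (from energy = 287 eV, via f = E/h).
f_2 = 4.461·10^20 Hz (from wavelength = 672 fm, via f = c/λ).
Ratio = 6.940·10^16 / 4.461·10^20 = 1.56·10^-4.

1.56·10^-4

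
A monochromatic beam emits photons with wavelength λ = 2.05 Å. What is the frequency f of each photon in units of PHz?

Take c = 2.99792458 × 10^8 m/s.
In SI units: λ = 2.05 Å = 2.05 × 10^-10 m.
For a photon f = c/λ, so f = 1.462 × 10^18 Hz.
Converting to PHz: f = 1462 PHz ≈ 1460 PHz.

1460 PHz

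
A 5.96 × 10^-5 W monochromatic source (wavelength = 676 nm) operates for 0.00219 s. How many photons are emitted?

4.44 × 10^11 photons

Total energy: E_total = P·t = 5.96 × 10^-5 × 0.00219 = 1.305 × 10^-7 J.
Per-photon energy: E = 2.939 × 10^-19 J.
N = E_total / E_photon = 4.44 × 10^11.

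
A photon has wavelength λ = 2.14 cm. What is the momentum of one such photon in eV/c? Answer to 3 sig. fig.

Convert to SI: λ = 2.14 cm = 0.0214 m.
Since p = h/λ for a photon, p = 3.096 × 10^-32 kg·m/s.
Converting to eV/c: p = 5.794 × 10^-5 eV/c ≈ 5.79 × 10^-5 eV/c.

5.79 × 10^-5 eV/c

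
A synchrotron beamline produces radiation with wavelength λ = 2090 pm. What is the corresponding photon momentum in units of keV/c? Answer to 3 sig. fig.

In SI units: λ = 2090 pm = 2.09e-9 m.
Since p = h/λ for a photon, p = 3.170e-25 kg·m/s.
Converting to keV/c: p = 0.5932 keV/c ≈ 0.593 keV/c.

0.593 keV/c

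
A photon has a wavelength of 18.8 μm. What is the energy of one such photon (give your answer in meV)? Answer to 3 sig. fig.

(h = 6.62607015e-34 J·s, c = 2.99792458e8 m/s, 1 eV = 1.602176634e-19 J.)
First convert: λ = 18.8 μm = 1.88e-5 m.
For a photon E = hc/λ, so E = 1.057e-20 J.
Converting to meV: E = 65.95 meV ≈ 65.9 meV.

65.9 meV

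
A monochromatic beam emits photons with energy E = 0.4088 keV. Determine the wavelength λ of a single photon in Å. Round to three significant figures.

In SI units: E = 0.4088 keV = 6.5497 × 10^-17 J.
The photon relation is λ = hc/E, giving λ = 3.033 × 10^-9 m.
Converting to Å: λ = 30.33 Å ≈ 30.3 Å.

30.3 Å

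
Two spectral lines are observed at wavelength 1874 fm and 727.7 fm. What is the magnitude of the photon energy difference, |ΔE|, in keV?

1040 keV

Using E = hc/λ: E₁ = 1.0600e-13 J, E₂ = 2.7298e-13 J.
|ΔE| = |1.0600e-13 − 2.7298e-13| = 1.67e-13 J = 1040 keV.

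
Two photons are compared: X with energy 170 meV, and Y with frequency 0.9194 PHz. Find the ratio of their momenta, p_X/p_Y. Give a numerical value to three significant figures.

0.0447

p_X = 9.085 × 10^-29 kg·m/s (from energy = 170 meV, via p = E/c).
p_Y = 2.032 × 10^-27 kg·m/s (from frequency = 0.9194 PHz, via p = hf/c).
Ratio = 9.085 × 10^-29 / 2.032 × 10^-27 = 0.0447.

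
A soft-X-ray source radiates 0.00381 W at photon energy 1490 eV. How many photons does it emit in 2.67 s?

4.26e13 photons

Total energy: E_total = P·t = 0.00381 × 2.67 = 0.01017 J.
Per-photon energy: E = 2.387e-16 J.
N = E_total / E_photon = 4.26e13.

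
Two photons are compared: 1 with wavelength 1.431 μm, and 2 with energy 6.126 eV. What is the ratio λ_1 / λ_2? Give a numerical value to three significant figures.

λ_1 = 1.431e-6 m (from wavelength = 1.431 μm, via λ given directly).
λ_2 = 2.024e-7 m (from energy = 6.126 eV, via λ = hc/E).
Ratio = 1.431e-6 / 2.024e-7 = 7.07.

7.07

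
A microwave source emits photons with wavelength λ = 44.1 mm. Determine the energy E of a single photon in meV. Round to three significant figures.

0.0281 meV

(h = 6.62607015·10^-34 J·s, c = 2.99792458·10^8 m/s, 1 eV = 1.602176634·10^-19 J.)
Convert to SI: λ = 44.1 mm = 0.0441 m.
Since E = hc/λ for a photon, E = 4.504·10^-24 J.
Converting to meV: E = 0.02811 meV ≈ 0.0281 meV.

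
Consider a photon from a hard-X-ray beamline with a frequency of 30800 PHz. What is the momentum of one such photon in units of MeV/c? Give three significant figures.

(h = 6.62607015e-34 J·s, c = 2.99792458e8 m/s, 1 eV = 1.602176634e-19 J.)
In SI units: f = 30800 PHz = 3.08e19 Hz.
For a photon p = hf/c, so p = 6.807e-23 kg·m/s.
Converting to MeV/c: p = 0.1274 MeV/c ≈ 0.127 MeV/c.

0.127 MeV/c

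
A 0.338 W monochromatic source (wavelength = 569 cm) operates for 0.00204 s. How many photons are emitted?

1.98 × 10^22 photons

Total energy: E_total = P·t = 0.338 × 0.00204 = 6.895 × 10^-4 J.
Per-photon energy: E = 3.491 × 10^-26 J.
N = E_total / E_photon = 1.98 × 10^22.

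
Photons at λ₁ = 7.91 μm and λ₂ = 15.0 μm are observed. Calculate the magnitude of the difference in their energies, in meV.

Using E = hc/λ: E₁ = 2.511e-20 J, E₂ = 1.324e-20 J.
|ΔE| = |2.511e-20 − 1.324e-20| = 1.19e-20 J = 74.1 meV.

74.1 meV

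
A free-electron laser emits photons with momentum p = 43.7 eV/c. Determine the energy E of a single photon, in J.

Convert to SI: p = 43.7 eV/c = 2.3355e-26 kg·m/s.
Apply E = pc: E = 7.002e-18 J.
So E ≈ 7.00e-18 J.

7.00e-18 J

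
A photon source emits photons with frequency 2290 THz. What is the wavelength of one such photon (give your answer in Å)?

1310 Å

In SI units: f = 2290 THz = 2.29 × 10^15 Hz.
The photon relation is λ = c/f, giving λ = 1.309 × 10^-7 m.
Converting to Å: λ = 1309 Å ≈ 1310 Å.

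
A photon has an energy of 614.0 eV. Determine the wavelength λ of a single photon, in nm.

2.02 nm

Take h = 6.62607015e-34 J·s, c = 2.99792458e8 m/s, 1 eV = 1.602176634e-19 J.
First convert: E = 614.0 eV = 9.8374e-17 J.
For a photon λ = hc/E, so λ = 2.019e-9 m.
Converting to nm: λ = 2.019 nm ≈ 2.02 nm.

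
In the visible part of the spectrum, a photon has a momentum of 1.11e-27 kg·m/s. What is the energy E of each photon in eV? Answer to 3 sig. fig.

2.08 eV

The photon relation is E = pc, giving E = 3.328e-19 J.
Converting to eV: E = 2.077 eV ≈ 2.08 eV.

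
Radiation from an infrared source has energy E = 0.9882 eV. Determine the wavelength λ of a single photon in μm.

1.25 μm

In SI units: E = 0.9882 eV = 1.5833e-19 J.
The photon relation is λ = hc/E, giving λ = 1.255e-6 m.
Converting to μm: λ = 1.255 μm ≈ 1.25 μm.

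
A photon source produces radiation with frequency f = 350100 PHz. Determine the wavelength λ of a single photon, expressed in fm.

856 fm

In SI units: f = 350100 PHz = 3.501·10^20 Hz.
Since λ = c/f for a photon, λ = 8.563·10^-13 m.
Converting to fm: λ = 856.3 fm ≈ 856 fm.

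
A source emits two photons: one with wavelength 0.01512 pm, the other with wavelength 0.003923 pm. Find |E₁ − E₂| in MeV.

Using E = hc/λ: E₁ = 1.3138 × 10^-11 J, E₂ = 5.0636 × 10^-11 J.
|ΔE| = |1.3138 × 10^-11 − 5.0636 × 10^-11| = 3.75 × 10^-11 J = 234 MeV.

234 MeV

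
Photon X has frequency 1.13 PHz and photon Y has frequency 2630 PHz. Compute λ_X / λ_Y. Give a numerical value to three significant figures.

2330

λ_X = 2.653e-7 m (from frequency = 1.13 PHz, via λ = c/f).
λ_Y = 1.140e-10 m (from frequency = 2630 PHz, via λ = c/f).
Ratio = 2.653e-7 / 1.140e-10 = 2330.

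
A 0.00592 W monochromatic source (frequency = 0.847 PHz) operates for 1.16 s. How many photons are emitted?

1.22 × 10^16 photons

Total energy: E_total = P·t = 0.00592 × 1.16 = 0.006867 J.
Per-photon energy: E = 5.612 × 10^-19 J.
N = E_total / E_photon = 1.22 × 10^16.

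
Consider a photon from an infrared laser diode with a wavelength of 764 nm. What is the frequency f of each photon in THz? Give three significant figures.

First convert: λ = 764 nm = 7.64 × 10^-7 m.
Since f = c/λ for a photon, f = 3.924 × 10^14 Hz.
Converting to THz: f = 392.4 THz ≈ 392 THz.

392 THz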